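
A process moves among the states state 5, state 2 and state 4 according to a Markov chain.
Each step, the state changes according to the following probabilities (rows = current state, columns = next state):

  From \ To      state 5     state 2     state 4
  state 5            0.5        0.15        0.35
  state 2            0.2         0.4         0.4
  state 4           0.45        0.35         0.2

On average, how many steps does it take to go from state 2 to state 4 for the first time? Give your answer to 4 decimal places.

2.5926

Let t(s) be the expected number of steps to first reach state 4 from state s, with t(state 4) = 0. Conditioning on the first step:
t(state 5) = 1 + 0.5·t(state 5) + 0.15·t(state 2)
t(state 2) = 1 + 0.2·t(state 5) + 0.4·t(state 2)
Solving: t(state 5) = 2.7778, t(state 2) = 2.5926.
Expected steps from state 2 to state 4: 2.5926.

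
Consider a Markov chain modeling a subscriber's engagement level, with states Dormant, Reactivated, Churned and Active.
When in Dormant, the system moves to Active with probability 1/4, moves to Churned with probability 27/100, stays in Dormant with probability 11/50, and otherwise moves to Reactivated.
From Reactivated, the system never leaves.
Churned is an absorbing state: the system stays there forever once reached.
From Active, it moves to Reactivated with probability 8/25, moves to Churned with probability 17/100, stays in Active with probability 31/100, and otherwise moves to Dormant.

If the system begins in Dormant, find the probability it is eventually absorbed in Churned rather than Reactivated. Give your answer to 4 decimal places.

Let h(s) be the probability of absorption at Churned starting from transient state s. Then h(Churned) = 1 and h(Reactivated) = 0. By first-step analysis:
h(Dormant) = 0.22·h(Dormant) + 0.26·0 + 0.27·1 + 0.25·h(Active)
h(Active) = 0.2·h(Dormant) + 0.32·0 + 0.17·1 + 0.31·h(Active)
Solving: h(Dormant) = 0.4687, h(Active) = 0.3822.
Starting from Dormant, the probability is 0.4687.

0.4687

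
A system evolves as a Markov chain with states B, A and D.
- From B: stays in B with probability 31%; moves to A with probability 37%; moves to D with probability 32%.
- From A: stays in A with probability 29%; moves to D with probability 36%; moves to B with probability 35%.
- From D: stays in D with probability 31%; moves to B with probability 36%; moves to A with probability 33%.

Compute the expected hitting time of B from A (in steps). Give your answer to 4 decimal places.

Let t(s) be the expected number of steps to first reach B from state s, with t(B) = 0. Conditioning on the first step:
t(A) = 1 + 0.29·t(A) + 0.36·t(D)
t(D) = 1 + 0.33·t(A) + 0.31·t(D)
Solving: t(A) = 2.8294, t(D) = 2.8025.
Expected steps from A to B: 2.8294.

2.8294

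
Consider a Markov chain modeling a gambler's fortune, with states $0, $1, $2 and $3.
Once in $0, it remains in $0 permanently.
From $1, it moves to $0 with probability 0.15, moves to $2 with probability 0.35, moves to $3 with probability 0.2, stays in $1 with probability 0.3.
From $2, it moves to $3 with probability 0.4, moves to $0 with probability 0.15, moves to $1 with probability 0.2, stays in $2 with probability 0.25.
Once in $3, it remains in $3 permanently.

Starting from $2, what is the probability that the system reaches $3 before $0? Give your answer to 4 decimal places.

Let h(s) be the probability of absorption at $3 starting from transient state s. Then h($3) = 1 and h($0) = 0. By first-step analysis:
h($1) = 0.15·0 + 0.3·h($1) + 0.35·h($2) + 0.2·1
h($2) = 0.15·0 + 0.2·h($1) + 0.25·h($2) + 0.4·1
Solving: h($1) = 0.6374, h($2) = 0.7033.
Starting from $2, the probability is 0.7033.

0.7033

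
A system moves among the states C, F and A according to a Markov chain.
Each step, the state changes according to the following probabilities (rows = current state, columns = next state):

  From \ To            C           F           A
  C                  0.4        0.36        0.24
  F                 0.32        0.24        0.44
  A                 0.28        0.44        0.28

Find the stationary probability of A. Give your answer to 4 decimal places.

Let the stationary distribution be π with π = πP and π_1 + π_2 + π_3 = 1.
π_1 = 0.4·π_1 + 0.32·π_2 + 0.28·π_3
π_2 = 0.36·π_1 + 0.24·π_2 + 0.44·π_3
Solving with the normalization constraint gives π = (0.3338, 0.3444, 0.3218).
So the stationary probability of A is 0.3218.

0.3218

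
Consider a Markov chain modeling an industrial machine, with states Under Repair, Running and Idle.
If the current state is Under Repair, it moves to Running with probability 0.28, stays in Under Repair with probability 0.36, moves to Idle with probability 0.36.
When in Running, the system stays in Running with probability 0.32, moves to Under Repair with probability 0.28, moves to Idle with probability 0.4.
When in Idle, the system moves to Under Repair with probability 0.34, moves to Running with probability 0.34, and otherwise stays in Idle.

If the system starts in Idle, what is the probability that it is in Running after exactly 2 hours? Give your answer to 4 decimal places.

Sum over the intermediate state after 1 hour:
P = P(Idle→Under Repair)·P(Under Repair→Running) + P(Idle→Running)·P(Running→Running) + P(Idle→Idle)·P(Idle→Running)
  = 0.34×0.28 + 0.34×0.32 + 0.32×0.34
  = 0.0952 + 0.1088 + 0.1088 = 0.3128

0.3128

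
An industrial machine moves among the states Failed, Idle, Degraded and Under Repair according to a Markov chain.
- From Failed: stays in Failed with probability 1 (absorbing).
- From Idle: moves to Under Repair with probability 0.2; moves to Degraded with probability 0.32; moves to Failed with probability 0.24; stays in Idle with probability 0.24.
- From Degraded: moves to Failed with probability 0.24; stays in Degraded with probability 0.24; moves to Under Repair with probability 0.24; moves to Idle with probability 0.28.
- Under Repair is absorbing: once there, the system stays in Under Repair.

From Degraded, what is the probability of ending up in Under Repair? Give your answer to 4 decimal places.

0.4885

Let h(s) be the probability of absorption at Under Repair starting from transient state s. Then h(Under Repair) = 1 and h(Failed) = 0. By first-step analysis:
h(Idle) = 0.24·0 + 0.24·h(Idle) + 0.32·h(Degraded) + 0.2·1
h(Degraded) = 0.24·0 + 0.28·h(Idle) + 0.24·h(Degraded) + 0.24·1
Solving: h(Idle) = 0.4689, h(Degraded) = 0.4885.
Starting from Degraded, the probability is 0.4885.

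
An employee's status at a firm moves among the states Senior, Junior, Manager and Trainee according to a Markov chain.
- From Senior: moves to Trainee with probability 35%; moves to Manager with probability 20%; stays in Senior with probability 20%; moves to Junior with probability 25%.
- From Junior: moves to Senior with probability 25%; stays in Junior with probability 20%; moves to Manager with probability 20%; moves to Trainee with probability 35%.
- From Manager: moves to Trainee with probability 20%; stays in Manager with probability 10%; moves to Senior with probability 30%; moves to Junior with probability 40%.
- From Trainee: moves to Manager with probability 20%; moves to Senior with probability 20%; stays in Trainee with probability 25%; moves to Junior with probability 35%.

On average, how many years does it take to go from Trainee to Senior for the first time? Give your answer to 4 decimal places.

Let t(s) be the expected number of years to first reach Senior from state s, with t(Senior) = 0. Conditioning on the first year:
t(Junior) = 1 + 0.2·t(Junior) + 0.2·t(Manager) + 0.35·t(Trainee)
t(Manager) = 1 + 0.4·t(Junior) + 0.1·t(Manager) + 0.2·t(Trainee)
t(Trainee) = 1 + 0.35·t(Junior) + 0.2·t(Manager) + 0.25·t(Trainee)
Solving: t(Junior) = 4.0913, t(Manager) = 3.8800, t(Trainee) = 4.2773.
Expected years from Trainee to Senior: 4.2773.

4.2773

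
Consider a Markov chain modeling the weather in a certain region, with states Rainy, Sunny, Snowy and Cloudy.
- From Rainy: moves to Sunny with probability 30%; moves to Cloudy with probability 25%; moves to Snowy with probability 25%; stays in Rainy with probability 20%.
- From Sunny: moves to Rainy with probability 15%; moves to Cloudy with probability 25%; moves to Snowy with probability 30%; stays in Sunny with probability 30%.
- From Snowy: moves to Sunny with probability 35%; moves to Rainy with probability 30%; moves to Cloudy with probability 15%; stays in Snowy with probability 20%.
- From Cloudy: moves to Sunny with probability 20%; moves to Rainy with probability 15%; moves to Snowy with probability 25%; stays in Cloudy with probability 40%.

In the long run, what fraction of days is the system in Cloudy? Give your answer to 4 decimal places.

Let the stationary distribution be π with π = πP and π_1 + π_2 + π_3 + π_4 = 1.
π_1 = 0.2·π_1 + 0.15·π_2 + 0.3·π_3 + 0.15·π_4
π_2 = 0.3·π_1 + 0.3·π_2 + 0.35·π_3 + 0.2·π_4
π_3 = 0.25·π_1 + 0.3·π_2 + 0.2·π_3 + 0.25·π_4
Solving with the normalization constraint gives π = (0.1976, 0.2861, 0.2517, 0.2645).
So the stationary probability of Cloudy is 0.2645.

0.2645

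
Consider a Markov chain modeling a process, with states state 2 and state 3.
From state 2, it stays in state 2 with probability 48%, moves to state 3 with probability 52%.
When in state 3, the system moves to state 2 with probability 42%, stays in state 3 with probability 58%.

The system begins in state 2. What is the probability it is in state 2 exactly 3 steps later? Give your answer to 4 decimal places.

Propagate the distribution vector 3 steps from state 2.
After 0 steps: (1.0000, 0.0000)
After 1 step: (0.4800, 0.5200)
After 2 steps: (0.4488, 0.5512)
After 3 steps: (0.4469, 0.5531)
P(in state 2 after 3 steps) = 0.4469

0.4469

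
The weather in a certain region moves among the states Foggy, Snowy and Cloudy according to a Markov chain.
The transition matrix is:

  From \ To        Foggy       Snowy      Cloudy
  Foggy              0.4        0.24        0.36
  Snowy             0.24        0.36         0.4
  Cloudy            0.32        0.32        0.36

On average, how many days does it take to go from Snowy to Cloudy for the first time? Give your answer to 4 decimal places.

Let t(s) be the expected number of days to first reach Cloudy from state s, with t(Cloudy) = 0. Conditioning on the first day:
t(Foggy) = 1 + 0.4·t(Foggy) + 0.24·t(Snowy)
t(Snowy) = 1 + 0.24·t(Foggy) + 0.36·t(Snowy)
Solving: t(Foggy) = 2.6961, t(Snowy) = 2.5735.
Expected days from Snowy to Cloudy: 2.5735.

2.5735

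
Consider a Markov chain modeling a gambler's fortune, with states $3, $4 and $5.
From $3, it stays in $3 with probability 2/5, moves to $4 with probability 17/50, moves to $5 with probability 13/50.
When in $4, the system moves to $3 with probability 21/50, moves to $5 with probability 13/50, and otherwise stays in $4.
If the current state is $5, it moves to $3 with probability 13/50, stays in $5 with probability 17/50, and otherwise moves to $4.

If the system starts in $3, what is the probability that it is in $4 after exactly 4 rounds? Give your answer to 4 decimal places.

Propagate the distribution vector 4 rounds from $3.
After 0 rounds: (1.0000, 0.0000, 0.0000)
After 1 round: (0.4000, 0.3400, 0.2600)
After 2 rounds: (0.3704, 0.3488, 0.2808)
After 3 rounds: (0.3677, 0.3499, 0.2825)
After 4 rounds: (0.3675, 0.3500, 0.2826)
P(in $4 after 4 rounds) = 0.3500

0.3500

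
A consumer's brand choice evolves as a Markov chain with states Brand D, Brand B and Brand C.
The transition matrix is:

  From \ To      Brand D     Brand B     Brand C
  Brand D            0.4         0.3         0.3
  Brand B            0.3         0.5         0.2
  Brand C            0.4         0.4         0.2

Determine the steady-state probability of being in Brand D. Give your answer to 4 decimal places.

0.3596

Let the stationary distribution be π with π = πP and π_1 + π_2 + π_3 = 1.
π_1 = 0.4·π_1 + 0.3·π_2 + 0.4·π_3
π_2 = 0.3·π_1 + 0.5·π_2 + 0.4·π_3
Solving with the normalization constraint gives π = (0.3596, 0.4045, 0.2360).
So the stationary probability of Brand D is 0.3596.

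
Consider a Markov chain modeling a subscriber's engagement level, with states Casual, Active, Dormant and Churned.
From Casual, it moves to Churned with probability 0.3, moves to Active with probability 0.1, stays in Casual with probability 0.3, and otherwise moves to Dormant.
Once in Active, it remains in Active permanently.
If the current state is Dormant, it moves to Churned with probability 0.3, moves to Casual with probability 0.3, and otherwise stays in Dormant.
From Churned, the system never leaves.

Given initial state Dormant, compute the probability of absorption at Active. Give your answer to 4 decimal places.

Let h(s) be the probability of absorption at Active starting from transient state s. Then h(Active) = 1 and h(Churned) = 0. By first-step analysis:
h(Casual) = 0.3·h(Casual) + 0.1·1 + 0.3·h(Dormant) + 0.3·0
h(Dormant) = 0.3·h(Casual) + 0.4·h(Dormant) + 0.3·0
Solving: h(Casual) = 0.1818, h(Dormant) = 0.0909.
Starting from Dormant, the probability is 0.0909.

0.0909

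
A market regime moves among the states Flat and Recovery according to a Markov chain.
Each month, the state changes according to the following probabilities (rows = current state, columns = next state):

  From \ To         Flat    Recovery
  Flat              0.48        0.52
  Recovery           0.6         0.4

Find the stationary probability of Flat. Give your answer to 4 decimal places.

0.5357

Let the stationary distribution be π with π = πP and π_1 + π_2 = 1.
π_1 = 0.48·π_1 + 0.6·π_2
Solving with the normalization constraint gives π = (0.5357, 0.4643).
So the stationary probability of Flat is 0.5357.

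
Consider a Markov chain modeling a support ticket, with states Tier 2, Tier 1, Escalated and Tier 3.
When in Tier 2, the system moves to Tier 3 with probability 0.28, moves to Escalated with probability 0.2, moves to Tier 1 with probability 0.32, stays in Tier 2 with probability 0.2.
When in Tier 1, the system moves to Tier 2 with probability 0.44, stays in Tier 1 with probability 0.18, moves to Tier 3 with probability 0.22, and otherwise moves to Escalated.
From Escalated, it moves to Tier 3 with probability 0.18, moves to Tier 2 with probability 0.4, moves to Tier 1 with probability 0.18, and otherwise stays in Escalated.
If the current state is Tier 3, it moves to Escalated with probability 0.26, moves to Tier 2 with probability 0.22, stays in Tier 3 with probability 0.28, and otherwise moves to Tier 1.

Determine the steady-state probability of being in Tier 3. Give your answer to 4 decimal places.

Let the stationary distribution be π with π = πP and π_1 + π_2 + π_3 + π_4 = 1.
π_1 = 0.2·π_1 + 0.44·π_2 + 0.4·π_3 + 0.22·π_4
π_2 = 0.32·π_1 + 0.18·π_2 + 0.18·π_3 + 0.24·π_4
π_3 = 0.2·π_1 + 0.16·π_2 + 0.24·π_3 + 0.26·π_4
Solving with the normalization constraint gives π = (0.3046, 0.2373, 0.2137, 0.2444).
So the stationary probability of Tier 3 is 0.2444.

0.2444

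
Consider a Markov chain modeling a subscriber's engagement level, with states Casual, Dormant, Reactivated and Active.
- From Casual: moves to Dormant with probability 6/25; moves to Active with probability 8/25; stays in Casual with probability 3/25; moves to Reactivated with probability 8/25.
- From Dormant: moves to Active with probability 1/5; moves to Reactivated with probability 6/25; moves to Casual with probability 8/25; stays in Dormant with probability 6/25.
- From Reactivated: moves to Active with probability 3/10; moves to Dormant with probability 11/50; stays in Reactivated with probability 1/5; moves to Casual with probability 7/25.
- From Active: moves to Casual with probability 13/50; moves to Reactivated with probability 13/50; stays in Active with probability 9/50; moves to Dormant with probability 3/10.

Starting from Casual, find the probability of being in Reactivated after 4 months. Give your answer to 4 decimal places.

Propagate the distribution vector 4 months from Casual.
After 0 months: (1.0000, 0.0000, 0.0000, 0.0000)
After 1 month: (0.1200, 0.2400, 0.3200, 0.3200)
After 2 months: (0.2640, 0.2528, 0.2432, 0.2400)
After 3 months: (0.2431, 0.2495, 0.2562, 0.2512)
After 4 months: (0.2461, 0.2499, 0.2542, 0.2498)
P(in Reactivated after 4 months) = 0.2542

0.2542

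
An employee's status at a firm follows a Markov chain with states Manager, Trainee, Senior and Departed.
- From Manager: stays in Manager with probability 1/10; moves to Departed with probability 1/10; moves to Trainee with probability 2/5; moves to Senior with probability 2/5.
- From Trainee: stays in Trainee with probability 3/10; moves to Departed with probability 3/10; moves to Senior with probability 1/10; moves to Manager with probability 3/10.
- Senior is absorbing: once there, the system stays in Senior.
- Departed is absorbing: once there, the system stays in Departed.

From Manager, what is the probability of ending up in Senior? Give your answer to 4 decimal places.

0.6275

Let h(s) be the probability of absorption at Senior starting from transient state s. Then h(Senior) = 1 and h(Departed) = 0. By first-step analysis:
h(Manager) = 0.1·h(Manager) + 0.4·h(Trainee) + 0.4·1 + 0.1·0
h(Trainee) = 0.3·h(Manager) + 0.3·h(Trainee) + 0.1·1 + 0.3·0
Solving: h(Manager) = 0.6275, h(Trainee) = 0.4118.
Starting from Manager, the probability is 0.6275.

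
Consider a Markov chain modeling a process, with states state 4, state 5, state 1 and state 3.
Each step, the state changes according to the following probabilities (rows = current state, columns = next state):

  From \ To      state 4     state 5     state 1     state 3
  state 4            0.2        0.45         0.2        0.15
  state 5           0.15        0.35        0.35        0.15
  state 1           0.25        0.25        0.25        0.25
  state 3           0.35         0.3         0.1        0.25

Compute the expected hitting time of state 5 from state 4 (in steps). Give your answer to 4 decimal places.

Let t(s) be the expected number of steps to first reach state 5 from state s, with t(state 5) = 0. Conditioning on the first step:
t(state 4) = 1 + 0.2·t(state 4) + 0.2·t(state 1) + 0.15·t(state 3)
t(state 1) = 1 + 0.25·t(state 4) + 0.25·t(state 1) + 0.25·t(state 3)
t(state 3) = 1 + 0.35·t(state 4) + 0.1·t(state 1) + 0.25·t(state 3)
Solving: t(state 4) = 2.6064, t(state 1) = 3.1940, t(state 3) = 2.9755.
Expected steps from state 4 to state 5: 2.6064.

2.6064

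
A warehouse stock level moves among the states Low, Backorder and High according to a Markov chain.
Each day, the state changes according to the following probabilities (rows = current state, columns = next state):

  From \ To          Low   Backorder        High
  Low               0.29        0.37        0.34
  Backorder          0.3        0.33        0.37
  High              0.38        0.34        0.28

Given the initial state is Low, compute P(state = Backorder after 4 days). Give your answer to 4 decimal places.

Propagate the distribution vector 4 days from Low.
After 0 days: (1.0000, 0.0000, 0.0000)
After 1 day: (0.2900, 0.3700, 0.3400)
After 2 days: (0.3243, 0.3450, 0.3307)
After 3 days: (0.3232, 0.3463, 0.3305)
After 4 days: (0.3232, 0.3462, 0.3306)
P(in Backorder after 4 days) = 0.3462

0.3462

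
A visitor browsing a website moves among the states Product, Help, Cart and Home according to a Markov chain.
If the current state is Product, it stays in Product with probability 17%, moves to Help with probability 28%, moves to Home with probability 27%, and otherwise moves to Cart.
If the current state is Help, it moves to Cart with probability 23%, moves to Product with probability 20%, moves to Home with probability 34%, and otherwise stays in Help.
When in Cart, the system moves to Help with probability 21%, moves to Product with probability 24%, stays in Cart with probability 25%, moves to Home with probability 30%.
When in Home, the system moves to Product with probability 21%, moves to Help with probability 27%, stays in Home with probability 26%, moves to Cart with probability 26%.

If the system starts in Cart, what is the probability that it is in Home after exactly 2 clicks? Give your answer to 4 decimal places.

0.2892

Propagate the distribution vector 2 clicks from Cart.
After 0 clicks: (0.0000, 0.0000, 1.0000, 0.0000)
After 1 click: (0.2400, 0.2100, 0.2500, 0.3000)
After 2 clicks: (0.2058, 0.2490, 0.2560, 0.2892)
P(in Home after 2 clicks) = 0.2892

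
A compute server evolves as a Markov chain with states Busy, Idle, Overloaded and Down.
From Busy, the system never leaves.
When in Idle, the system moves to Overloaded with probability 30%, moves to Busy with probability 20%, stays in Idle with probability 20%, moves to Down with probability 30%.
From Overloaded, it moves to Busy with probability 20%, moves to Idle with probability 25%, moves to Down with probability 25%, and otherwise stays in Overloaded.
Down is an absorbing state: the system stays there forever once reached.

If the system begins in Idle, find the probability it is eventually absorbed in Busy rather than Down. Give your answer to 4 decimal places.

Let h(s) be the probability of absorption at Busy starting from transient state s. Then h(Busy) = 1 and h(Down) = 0. By first-step analysis:
h(Idle) = 0.2·1 + 0.2·h(Idle) + 0.3·h(Overloaded) + 0.3·0
h(Overloaded) = 0.2·1 + 0.25·h(Idle) + 0.3·h(Overloaded) + 0.25·0
Solving: h(Idle) = 0.4124, h(Overloaded) = 0.4330.
Starting from Idle, the probability is 0.4124.

0.4124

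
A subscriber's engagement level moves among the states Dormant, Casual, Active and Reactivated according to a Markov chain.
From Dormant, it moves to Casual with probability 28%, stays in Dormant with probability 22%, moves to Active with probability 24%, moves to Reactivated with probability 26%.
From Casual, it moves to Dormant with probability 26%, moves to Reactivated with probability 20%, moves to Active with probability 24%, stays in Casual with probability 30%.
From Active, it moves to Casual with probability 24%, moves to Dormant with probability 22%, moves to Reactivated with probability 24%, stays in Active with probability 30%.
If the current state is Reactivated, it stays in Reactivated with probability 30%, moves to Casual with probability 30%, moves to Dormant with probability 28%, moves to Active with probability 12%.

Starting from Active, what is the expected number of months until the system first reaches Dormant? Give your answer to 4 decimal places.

4.0739

Let t(s) be the expected number of months to first reach Dormant from state s, with t(Dormant) = 0. Conditioning on the first month:
t(Casual) = 1 + 0.3·t(Casual) + 0.24·t(Active) + 0.2·t(Reactivated)
t(Active) = 1 + 0.24·t(Casual) + 0.3·t(Active) + 0.24·t(Reactivated)
t(Reactivated) = 1 + 0.3·t(Casual) + 0.12·t(Active) + 0.3·t(Reactivated)
Solving: t(Casual) = 3.9121, t(Active) = 4.0739, t(Reactivated) = 3.8036.
Expected months from Active to Dormant: 4.0739.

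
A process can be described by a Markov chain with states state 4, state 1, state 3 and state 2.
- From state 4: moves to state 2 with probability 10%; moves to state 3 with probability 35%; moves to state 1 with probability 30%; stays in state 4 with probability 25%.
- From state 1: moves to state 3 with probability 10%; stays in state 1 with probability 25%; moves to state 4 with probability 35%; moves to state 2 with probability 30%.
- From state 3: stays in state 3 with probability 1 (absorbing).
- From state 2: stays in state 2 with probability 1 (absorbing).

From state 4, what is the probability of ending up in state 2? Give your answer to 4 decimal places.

0.3607

Let h(s) be the probability of absorption at state 2 starting from transient state s. Then h(state 2) = 1 and h(state 3) = 0. By first-step analysis:
h(state 4) = 0.25·h(state 4) + 0.3·h(state 1) + 0.35·0 + 0.1·1
h(state 1) = 0.35·h(state 4) + 0.25·h(state 1) + 0.1·0 + 0.3·1
Solving: h(state 4) = 0.3607, h(state 1) = 0.5683.
Starting from state 4, the probability is 0.3607.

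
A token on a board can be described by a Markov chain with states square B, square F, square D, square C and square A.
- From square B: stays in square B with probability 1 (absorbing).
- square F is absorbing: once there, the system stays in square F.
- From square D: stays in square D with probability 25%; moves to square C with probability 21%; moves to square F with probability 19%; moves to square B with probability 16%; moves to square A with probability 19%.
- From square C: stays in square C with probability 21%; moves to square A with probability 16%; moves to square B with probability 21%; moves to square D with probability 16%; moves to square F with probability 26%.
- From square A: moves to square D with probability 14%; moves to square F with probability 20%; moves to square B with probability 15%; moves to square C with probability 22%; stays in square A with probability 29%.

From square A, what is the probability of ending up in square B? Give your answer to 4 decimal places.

Let h(s) be the probability of absorption at square B starting from transient state s. Then h(square B) = 1 and h(square F) = 0. By first-step analysis:
h(square D) = 0.16·1 + 0.19·0 + 0.25·h(square D) + 0.21·h(square C) + 0.19·h(square A)
h(square C) = 0.21·1 + 0.26·0 + 0.16·h(square D) + 0.21·h(square C) + 0.16·h(square A)
h(square A) = 0.15·1 + 0.2·0 + 0.14·h(square D) + 0.22·h(square C) + 0.29·h(square A)
Solving: h(square D) = 0.4490, h(square C) = 0.4454, h(square A) = 0.4378.
Starting from square A, the probability is 0.4378.

0.4378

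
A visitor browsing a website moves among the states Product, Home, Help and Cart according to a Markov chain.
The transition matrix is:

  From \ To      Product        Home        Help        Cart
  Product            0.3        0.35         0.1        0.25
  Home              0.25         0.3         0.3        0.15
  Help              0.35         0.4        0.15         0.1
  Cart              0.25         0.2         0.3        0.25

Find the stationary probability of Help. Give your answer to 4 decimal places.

Let the stationary distribution be π with π = πP and π_1 + π_2 + π_3 + π_4 = 1.
π_1 = 0.3·π_1 + 0.25·π_2 + 0.35·π_3 + 0.25·π_4
π_2 = 0.35·π_1 + 0.3·π_2 + 0.4·π_3 + 0.2·π_4
π_3 = 0.1·π_1 + 0.3·π_2 + 0.15·π_3 + 0.3·π_4
Solving with the normalization constraint gives π = (0.2854, 0.3167, 0.2112, 0.1866).
So the stationary probability of Help is 0.2112.

0.2112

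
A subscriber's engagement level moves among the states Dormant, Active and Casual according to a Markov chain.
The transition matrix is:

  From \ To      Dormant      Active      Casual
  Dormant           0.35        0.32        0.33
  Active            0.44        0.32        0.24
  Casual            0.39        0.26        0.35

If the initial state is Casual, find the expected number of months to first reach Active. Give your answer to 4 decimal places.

Let t(s) be the expected number of months to first reach Active from state s, with t(Active) = 0. Conditioning on the first month:
t(Dormant) = 1 + 0.35·t(Dormant) + 0.33·t(Casual)
t(Casual) = 1 + 0.39·t(Dormant) + 0.35·t(Casual)
Solving: t(Dormant) = 3.3356, t(Casual) = 3.5398.
Expected months from Casual to Active: 3.5398.

3.5398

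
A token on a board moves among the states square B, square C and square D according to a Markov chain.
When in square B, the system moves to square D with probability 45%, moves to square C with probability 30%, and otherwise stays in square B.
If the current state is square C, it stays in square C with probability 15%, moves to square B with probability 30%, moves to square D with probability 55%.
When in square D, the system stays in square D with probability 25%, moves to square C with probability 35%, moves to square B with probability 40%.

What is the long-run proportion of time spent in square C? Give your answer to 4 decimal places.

0.2782

Let the stationary distribution be π with π = πP and π_1 + π_2 + π_3 = 1.
π_1 = 0.25·π_1 + 0.3·π_2 + 0.4·π_3
π_2 = 0.3·π_1 + 0.15·π_2 + 0.35·π_3
Solving with the normalization constraint gives π = (0.3236, 0.2782, 0.3982).
So the stationary probability of square C is 0.2782.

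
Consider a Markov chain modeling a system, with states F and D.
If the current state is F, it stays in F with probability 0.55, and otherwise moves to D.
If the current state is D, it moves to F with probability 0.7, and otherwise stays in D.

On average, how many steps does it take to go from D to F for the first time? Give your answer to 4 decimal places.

1.4286

Let t(s) be the expected number of steps to first reach F from state s, with t(F) = 0. Conditioning on the first step:
t(D) = 1 + 0.3·t(D)
Solving: t(D) = 1.4286.
Expected steps from D to F: 1.4286.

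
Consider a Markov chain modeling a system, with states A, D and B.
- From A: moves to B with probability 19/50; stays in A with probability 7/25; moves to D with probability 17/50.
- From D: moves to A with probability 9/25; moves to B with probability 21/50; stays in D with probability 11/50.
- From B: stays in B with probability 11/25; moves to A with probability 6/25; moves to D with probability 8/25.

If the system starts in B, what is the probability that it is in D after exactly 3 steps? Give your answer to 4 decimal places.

Propagate the distribution vector 3 steps from B.
After 0 steps: (0.0000, 0.0000, 1.0000)
After 1 step: (0.2400, 0.3200, 0.4400)
After 2 steps: (0.2880, 0.2928, 0.4192)
After 3 steps: (0.2867, 0.2965, 0.4169)
P(in D after 3 steps) = 0.2965

0.2965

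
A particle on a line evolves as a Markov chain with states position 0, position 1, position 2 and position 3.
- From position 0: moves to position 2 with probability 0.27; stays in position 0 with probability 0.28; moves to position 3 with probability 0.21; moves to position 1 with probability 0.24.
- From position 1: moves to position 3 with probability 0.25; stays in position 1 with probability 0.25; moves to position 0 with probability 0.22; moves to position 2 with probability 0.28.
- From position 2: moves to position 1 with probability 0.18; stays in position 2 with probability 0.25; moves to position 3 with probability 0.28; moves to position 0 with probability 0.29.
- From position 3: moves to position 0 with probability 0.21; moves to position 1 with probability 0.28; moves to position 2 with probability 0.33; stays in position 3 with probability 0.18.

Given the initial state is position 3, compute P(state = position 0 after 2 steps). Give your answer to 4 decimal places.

Propagate the distribution vector 2 steps from position 3.
After 0 steps: (0.0000, 0.0000, 0.0000, 1.0000)
After 1 step: (0.2100, 0.2800, 0.3300, 0.1800)
After 2 steps: (0.2539, 0.2302, 0.2770, 0.2389)
P(in position 0 after 2 steps) = 0.2539

0.2539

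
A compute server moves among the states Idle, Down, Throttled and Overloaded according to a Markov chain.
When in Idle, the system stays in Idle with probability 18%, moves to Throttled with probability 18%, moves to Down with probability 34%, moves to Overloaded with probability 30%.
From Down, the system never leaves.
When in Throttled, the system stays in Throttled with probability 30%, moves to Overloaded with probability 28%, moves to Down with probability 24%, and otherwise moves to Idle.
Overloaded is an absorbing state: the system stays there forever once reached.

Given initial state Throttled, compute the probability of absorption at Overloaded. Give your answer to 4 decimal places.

0.5236

Let h(s) be the probability of absorption at Overloaded starting from transient state s. Then h(Overloaded) = 1 and h(Down) = 0. By first-step analysis:
h(Idle) = 0.18·h(Idle) + 0.34·0 + 0.18·h(Throttled) + 0.3·1
h(Throttled) = 0.18·h(Idle) + 0.24·0 + 0.3·h(Throttled) + 0.28·1
Solving: h(Idle) = 0.4808, h(Throttled) = 0.5236.
Starting from Throttled, the probability is 0.5236.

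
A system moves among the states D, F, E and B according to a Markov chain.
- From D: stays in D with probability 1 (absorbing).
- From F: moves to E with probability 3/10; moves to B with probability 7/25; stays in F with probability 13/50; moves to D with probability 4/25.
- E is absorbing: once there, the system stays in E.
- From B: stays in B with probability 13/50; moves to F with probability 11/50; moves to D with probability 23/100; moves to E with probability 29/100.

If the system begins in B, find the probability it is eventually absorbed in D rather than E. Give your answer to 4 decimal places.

0.4226

Let h(s) be the probability of absorption at D starting from transient state s. Then h(D) = 1 and h(E) = 0. By first-step analysis:
h(F) = 0.16·1 + 0.26·h(F) + 0.3·0 + 0.28·h(B)
h(B) = 0.23·1 + 0.22·h(F) + 0.29·0 + 0.26·h(B)
Solving: h(F) = 0.3761, h(B) = 0.4226.
Starting from B, the probability is 0.4226.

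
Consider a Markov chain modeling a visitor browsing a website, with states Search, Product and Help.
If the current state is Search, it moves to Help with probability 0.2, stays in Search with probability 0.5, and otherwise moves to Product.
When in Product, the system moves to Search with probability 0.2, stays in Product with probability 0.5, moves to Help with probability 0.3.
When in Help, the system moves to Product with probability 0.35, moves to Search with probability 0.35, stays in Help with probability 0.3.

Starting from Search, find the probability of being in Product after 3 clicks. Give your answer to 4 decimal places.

0.3865

Propagate the distribution vector 3 clicks from Search.
After 0 clicks: (1.0000, 0.0000, 0.0000)
After 1 click: (0.5000, 0.3000, 0.2000)
After 2 clicks: (0.3800, 0.3700, 0.2500)
After 3 clicks: (0.3515, 0.3865, 0.2620)
P(in Product after 3 clicks) = 0.3865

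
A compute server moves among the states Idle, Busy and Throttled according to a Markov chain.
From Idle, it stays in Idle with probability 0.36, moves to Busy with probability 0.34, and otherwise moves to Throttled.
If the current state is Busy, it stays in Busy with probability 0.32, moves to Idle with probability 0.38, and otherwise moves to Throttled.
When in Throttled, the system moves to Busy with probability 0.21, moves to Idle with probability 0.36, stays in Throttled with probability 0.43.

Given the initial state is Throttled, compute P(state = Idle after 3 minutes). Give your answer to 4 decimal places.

Propagate the distribution vector 3 minutes from Throttled.
After 0 minutes: (0.0000, 0.0000, 1.0000)
After 1 minute: (0.3600, 0.2100, 0.4300)
After 2 minutes: (0.3642, 0.2799, 0.3559)
After 3 minutes: (0.3656, 0.2881, 0.3463)
P(in Idle after 3 minutes) = 0.3656

0.3656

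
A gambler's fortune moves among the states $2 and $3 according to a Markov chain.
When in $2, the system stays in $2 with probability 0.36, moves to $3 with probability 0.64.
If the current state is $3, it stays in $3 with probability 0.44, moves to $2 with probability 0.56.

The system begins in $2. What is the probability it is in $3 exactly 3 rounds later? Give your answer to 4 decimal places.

Propagate the distribution vector 3 rounds from $2.
After 0 rounds: (1.0000, 0.0000)
After 1 round: (0.3600, 0.6400)
After 2 rounds: (0.4880, 0.5120)
After 3 rounds: (0.4624, 0.5376)
P(in $3 after 3 rounds) = 0.5376

0.5376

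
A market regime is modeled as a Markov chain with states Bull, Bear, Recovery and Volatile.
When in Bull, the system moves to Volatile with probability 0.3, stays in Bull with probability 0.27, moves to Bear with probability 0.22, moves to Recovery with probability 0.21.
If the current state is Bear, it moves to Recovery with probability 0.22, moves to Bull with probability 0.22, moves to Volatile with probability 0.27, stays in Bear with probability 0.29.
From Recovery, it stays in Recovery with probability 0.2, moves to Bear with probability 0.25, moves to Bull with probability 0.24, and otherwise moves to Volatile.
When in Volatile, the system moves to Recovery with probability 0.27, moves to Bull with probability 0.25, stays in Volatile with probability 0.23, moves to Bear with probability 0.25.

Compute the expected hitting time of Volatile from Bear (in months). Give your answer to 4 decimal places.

3.5012

Let t(s) be the expected number of months to first reach Volatile from state s, with t(Volatile) = 0. Conditioning on the first month:
t(Bull) = 1 + 0.27·t(Bull) + 0.22·t(Bear) + 0.21·t(Recovery)
t(Bear) = 1 + 0.22·t(Bull) + 0.29·t(Bear) + 0.22·t(Recovery)
t(Recovery) = 1 + 0.24·t(Bull) + 0.25·t(Bear) + 0.2·t(Recovery)
Solving: t(Bull) = 3.3921, t(Bear) = 3.5012, t(Recovery) = 3.3618.
Expected months from Bear to Volatile: 3.5012.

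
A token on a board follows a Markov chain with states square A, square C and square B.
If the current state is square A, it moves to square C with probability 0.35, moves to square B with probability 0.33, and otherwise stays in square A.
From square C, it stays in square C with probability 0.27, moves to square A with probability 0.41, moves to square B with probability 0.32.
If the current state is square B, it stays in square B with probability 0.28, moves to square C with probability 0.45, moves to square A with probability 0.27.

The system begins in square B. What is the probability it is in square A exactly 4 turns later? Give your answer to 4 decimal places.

Propagate the distribution vector 4 turns from square B.
After 0 turns: (0.0000, 0.0000, 1.0000)
After 1 turn: (0.2700, 0.4500, 0.2800)
After 2 turns: (0.3465, 0.3420, 0.3115)
After 3 turns: (0.3352, 0.3538, 0.3110)
After 4 turns: (0.3363, 0.3528, 0.3109)
P(in square A after 4 turns) = 0.3363

0.3363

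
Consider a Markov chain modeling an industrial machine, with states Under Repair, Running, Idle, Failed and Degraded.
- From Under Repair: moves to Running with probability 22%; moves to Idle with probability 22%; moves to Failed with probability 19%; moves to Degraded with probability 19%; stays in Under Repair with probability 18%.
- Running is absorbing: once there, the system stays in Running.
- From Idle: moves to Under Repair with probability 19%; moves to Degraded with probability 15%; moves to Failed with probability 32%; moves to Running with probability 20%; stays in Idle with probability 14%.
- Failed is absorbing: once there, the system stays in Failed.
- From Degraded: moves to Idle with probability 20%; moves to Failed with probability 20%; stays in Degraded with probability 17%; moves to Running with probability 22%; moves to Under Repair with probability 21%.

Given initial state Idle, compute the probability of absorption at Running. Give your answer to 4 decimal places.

Let h(s) be the probability of absorption at Running starting from transient state s. Then h(Running) = 1 and h(Failed) = 0. By first-step analysis:
h(Under Repair) = 0.18·h(Under Repair) + 0.22·1 + 0.22·h(Idle) + 0.19·0 + 0.19·h(Degraded)
h(Idle) = 0.19·h(Under Repair) + 0.2·1 + 0.14·h(Idle) + 0.32·0 + 0.15·h(Degraded)
h(Degraded) = 0.21·h(Under Repair) + 0.22·1 + 0.2·h(Idle) + 0.2·0 + 0.17·h(Degraded)
Solving: h(Under Repair) = 0.4979, h(Idle) = 0.4288, h(Degraded) = 0.4943.
Starting from Idle, the probability is 0.4288.

0.4288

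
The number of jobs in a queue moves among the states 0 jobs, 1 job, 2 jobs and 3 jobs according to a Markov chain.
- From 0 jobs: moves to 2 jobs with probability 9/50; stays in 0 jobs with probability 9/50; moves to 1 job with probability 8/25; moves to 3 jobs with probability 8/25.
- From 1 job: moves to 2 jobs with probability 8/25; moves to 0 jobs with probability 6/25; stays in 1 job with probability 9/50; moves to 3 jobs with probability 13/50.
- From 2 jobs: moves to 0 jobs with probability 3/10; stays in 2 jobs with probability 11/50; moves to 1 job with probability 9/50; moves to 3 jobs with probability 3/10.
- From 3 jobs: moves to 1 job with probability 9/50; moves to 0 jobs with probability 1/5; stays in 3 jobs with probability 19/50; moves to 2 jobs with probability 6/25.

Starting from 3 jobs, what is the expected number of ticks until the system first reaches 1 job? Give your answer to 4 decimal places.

4.7505

Let t(s) be the expected number of ticks to first reach 1 job from state s, with t(1 job) = 0. Conditioning on the first tick:
t(0 jobs) = 1 + 0.18·t(0 jobs) + 0.18·t(2 jobs) + 0.32·t(3 jobs)
t(2 jobs) = 1 + 0.3·t(0 jobs) + 0.22·t(2 jobs) + 0.3·t(3 jobs)
t(3 jobs) = 1 + 0.2·t(0 jobs) + 0.24·t(2 jobs) + 0.38·t(3 jobs)
Solving: t(0 jobs) = 4.1022, t(2 jobs) = 4.6869, t(3 jobs) = 4.7505.
Expected ticks from 3 jobs to 1 job: 4.7505.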